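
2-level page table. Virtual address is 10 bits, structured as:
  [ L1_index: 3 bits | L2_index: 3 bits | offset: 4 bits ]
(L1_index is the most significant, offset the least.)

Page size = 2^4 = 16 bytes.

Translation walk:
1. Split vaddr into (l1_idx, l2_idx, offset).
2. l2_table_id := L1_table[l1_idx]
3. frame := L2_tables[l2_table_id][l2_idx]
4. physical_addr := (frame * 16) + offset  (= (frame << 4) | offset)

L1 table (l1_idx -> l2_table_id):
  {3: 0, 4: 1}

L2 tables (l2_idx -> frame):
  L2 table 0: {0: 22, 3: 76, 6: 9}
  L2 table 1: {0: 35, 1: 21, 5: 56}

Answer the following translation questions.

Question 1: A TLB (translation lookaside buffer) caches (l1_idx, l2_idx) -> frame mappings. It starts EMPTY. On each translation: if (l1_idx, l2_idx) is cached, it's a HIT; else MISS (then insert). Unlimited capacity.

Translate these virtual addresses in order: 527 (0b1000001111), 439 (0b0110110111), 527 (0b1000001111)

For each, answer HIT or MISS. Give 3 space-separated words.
Answer: MISS MISS HIT

Derivation:
vaddr=527: (4,0) not in TLB -> MISS, insert
vaddr=439: (3,3) not in TLB -> MISS, insert
vaddr=527: (4,0) in TLB -> HIT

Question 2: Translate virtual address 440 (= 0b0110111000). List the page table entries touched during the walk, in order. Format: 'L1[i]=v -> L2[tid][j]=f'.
Answer: L1[3]=0 -> L2[0][3]=76

Derivation:
vaddr = 440 = 0b0110111000
Split: l1_idx=3, l2_idx=3, offset=8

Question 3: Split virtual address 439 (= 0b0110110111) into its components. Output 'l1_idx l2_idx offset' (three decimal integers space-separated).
vaddr = 439 = 0b0110110111
  top 3 bits -> l1_idx = 3
  next 3 bits -> l2_idx = 3
  bottom 4 bits -> offset = 7

Answer: 3 3 7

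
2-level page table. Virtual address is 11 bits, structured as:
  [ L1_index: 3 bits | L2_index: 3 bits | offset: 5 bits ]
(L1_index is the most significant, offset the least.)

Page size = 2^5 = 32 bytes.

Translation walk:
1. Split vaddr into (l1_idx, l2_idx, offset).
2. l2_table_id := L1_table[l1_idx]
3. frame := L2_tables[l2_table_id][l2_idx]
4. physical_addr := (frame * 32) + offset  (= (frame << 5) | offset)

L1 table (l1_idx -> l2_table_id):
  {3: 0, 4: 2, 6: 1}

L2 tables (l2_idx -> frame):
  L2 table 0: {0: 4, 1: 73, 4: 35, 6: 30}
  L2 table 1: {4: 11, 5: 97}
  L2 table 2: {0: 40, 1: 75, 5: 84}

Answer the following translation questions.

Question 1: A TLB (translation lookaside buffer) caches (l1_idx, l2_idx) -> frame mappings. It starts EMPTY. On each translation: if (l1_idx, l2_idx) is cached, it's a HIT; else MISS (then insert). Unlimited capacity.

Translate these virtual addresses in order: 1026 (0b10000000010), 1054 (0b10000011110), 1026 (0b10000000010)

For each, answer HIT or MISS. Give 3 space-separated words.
vaddr=1026: (4,0) not in TLB -> MISS, insert
vaddr=1054: (4,0) in TLB -> HIT
vaddr=1026: (4,0) in TLB -> HIT

Answer: MISS HIT HIT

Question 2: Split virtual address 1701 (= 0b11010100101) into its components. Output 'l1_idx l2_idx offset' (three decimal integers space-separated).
Answer: 6 5 5

Derivation:
vaddr = 1701 = 0b11010100101
  top 3 bits -> l1_idx = 6
  next 3 bits -> l2_idx = 5
  bottom 5 bits -> offset = 5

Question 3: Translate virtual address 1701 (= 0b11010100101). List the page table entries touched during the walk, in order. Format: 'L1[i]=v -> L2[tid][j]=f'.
vaddr = 1701 = 0b11010100101
Split: l1_idx=6, l2_idx=5, offset=5

Answer: L1[6]=1 -> L2[1][5]=97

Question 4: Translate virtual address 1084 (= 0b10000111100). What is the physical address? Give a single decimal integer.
Answer: 2428

Derivation:
vaddr = 1084 = 0b10000111100
Split: l1_idx=4, l2_idx=1, offset=28
L1[4] = 2
L2[2][1] = 75
paddr = 75 * 32 + 28 = 2428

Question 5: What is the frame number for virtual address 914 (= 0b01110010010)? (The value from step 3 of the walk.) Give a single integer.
Answer: 35

Derivation:
vaddr = 914: l1_idx=3, l2_idx=4
L1[3] = 0; L2[0][4] = 35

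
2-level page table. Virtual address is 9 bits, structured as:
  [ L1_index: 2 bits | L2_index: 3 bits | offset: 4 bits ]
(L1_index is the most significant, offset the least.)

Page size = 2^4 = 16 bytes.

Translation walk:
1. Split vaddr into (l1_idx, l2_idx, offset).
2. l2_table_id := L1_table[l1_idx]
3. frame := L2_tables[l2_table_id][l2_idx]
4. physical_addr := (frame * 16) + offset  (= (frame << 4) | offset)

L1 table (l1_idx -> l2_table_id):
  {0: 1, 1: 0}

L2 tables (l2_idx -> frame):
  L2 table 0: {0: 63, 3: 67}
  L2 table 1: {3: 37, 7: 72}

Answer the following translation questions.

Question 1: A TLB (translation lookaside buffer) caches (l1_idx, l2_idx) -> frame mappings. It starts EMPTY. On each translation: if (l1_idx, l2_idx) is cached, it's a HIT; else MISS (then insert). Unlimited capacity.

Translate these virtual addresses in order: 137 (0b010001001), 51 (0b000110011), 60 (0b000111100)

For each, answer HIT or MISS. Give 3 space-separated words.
Answer: MISS MISS HIT

Derivation:
vaddr=137: (1,0) not in TLB -> MISS, insert
vaddr=51: (0,3) not in TLB -> MISS, insert
vaddr=60: (0,3) in TLB -> HIT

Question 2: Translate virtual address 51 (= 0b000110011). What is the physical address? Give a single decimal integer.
Answer: 595

Derivation:
vaddr = 51 = 0b000110011
Split: l1_idx=0, l2_idx=3, offset=3
L1[0] = 1
L2[1][3] = 37
paddr = 37 * 16 + 3 = 595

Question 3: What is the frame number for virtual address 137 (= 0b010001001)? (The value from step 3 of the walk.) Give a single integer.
vaddr = 137: l1_idx=1, l2_idx=0
L1[1] = 0; L2[0][0] = 63

Answer: 63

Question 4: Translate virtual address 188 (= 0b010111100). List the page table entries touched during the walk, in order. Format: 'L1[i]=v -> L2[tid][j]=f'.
vaddr = 188 = 0b010111100
Split: l1_idx=1, l2_idx=3, offset=12

Answer: L1[1]=0 -> L2[0][3]=67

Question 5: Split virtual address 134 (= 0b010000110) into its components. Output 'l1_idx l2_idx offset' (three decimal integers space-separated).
Answer: 1 0 6

Derivation:
vaddr = 134 = 0b010000110
  top 2 bits -> l1_idx = 1
  next 3 bits -> l2_idx = 0
  bottom 4 bits -> offset = 6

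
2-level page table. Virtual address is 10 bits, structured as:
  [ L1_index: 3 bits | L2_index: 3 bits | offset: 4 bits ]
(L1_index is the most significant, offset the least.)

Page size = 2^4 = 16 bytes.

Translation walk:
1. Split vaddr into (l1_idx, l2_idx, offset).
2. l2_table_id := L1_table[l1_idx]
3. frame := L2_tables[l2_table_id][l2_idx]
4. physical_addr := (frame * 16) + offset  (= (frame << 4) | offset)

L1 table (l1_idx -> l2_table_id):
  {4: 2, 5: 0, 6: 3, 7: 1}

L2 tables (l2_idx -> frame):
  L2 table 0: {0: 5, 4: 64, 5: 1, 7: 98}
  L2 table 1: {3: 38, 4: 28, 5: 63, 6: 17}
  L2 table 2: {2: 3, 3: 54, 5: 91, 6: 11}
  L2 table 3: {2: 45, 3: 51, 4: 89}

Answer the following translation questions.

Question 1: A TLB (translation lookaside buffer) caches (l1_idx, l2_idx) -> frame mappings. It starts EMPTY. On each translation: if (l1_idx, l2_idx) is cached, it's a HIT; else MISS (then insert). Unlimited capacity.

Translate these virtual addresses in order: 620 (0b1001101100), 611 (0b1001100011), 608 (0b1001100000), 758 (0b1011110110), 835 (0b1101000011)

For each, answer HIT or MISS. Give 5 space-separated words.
Answer: MISS HIT HIT MISS MISS

Derivation:
vaddr=620: (4,6) not in TLB -> MISS, insert
vaddr=611: (4,6) in TLB -> HIT
vaddr=608: (4,6) in TLB -> HIT
vaddr=758: (5,7) not in TLB -> MISS, insert
vaddr=835: (6,4) not in TLB -> MISS, insert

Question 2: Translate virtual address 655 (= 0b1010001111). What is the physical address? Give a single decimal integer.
vaddr = 655 = 0b1010001111
Split: l1_idx=5, l2_idx=0, offset=15
L1[5] = 0
L2[0][0] = 5
paddr = 5 * 16 + 15 = 95

Answer: 95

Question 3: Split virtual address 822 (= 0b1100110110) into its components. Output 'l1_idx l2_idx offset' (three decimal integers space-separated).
vaddr = 822 = 0b1100110110
  top 3 bits -> l1_idx = 6
  next 3 bits -> l2_idx = 3
  bottom 4 bits -> offset = 6

Answer: 6 3 6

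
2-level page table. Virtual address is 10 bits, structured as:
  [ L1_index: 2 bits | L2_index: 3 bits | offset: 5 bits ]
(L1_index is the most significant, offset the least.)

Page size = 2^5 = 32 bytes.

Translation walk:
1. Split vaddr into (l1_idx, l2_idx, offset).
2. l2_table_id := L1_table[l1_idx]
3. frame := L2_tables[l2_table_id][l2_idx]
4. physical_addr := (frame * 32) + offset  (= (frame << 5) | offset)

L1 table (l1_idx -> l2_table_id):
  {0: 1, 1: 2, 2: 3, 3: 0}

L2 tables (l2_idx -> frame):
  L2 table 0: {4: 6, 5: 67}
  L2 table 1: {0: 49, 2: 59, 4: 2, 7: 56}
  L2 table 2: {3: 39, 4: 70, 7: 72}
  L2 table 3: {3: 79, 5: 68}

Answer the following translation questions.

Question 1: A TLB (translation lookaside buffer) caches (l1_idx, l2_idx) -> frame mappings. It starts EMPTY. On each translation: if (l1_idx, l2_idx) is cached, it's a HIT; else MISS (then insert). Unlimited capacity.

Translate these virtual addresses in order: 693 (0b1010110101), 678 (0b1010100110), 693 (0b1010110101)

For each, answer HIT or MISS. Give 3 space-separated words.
vaddr=693: (2,5) not in TLB -> MISS, insert
vaddr=678: (2,5) in TLB -> HIT
vaddr=693: (2,5) in TLB -> HIT

Answer: MISS HIT HIT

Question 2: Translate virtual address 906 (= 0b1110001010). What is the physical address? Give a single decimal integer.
vaddr = 906 = 0b1110001010
Split: l1_idx=3, l2_idx=4, offset=10
L1[3] = 0
L2[0][4] = 6
paddr = 6 * 32 + 10 = 202

Answer: 202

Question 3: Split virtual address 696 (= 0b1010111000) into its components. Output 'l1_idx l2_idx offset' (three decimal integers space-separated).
Answer: 2 5 24

Derivation:
vaddr = 696 = 0b1010111000
  top 2 bits -> l1_idx = 2
  next 3 bits -> l2_idx = 5
  bottom 5 bits -> offset = 24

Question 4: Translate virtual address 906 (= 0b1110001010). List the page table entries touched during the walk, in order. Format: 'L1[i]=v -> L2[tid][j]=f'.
Answer: L1[3]=0 -> L2[0][4]=6

Derivation:
vaddr = 906 = 0b1110001010
Split: l1_idx=3, l2_idx=4, offset=10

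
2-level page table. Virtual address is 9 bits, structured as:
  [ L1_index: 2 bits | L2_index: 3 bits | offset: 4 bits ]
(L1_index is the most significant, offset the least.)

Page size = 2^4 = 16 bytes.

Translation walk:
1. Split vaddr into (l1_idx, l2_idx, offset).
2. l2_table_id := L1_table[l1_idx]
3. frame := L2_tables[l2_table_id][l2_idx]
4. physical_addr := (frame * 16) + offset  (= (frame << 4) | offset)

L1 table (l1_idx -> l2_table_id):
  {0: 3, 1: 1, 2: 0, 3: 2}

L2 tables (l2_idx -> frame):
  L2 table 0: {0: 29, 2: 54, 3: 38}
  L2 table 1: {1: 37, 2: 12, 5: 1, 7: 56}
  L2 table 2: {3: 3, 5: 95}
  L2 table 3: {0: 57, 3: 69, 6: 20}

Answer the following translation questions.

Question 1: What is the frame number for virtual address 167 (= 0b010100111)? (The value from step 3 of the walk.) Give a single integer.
Answer: 12

Derivation:
vaddr = 167: l1_idx=1, l2_idx=2
L1[1] = 1; L2[1][2] = 12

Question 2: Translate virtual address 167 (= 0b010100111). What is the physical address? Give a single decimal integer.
vaddr = 167 = 0b010100111
Split: l1_idx=1, l2_idx=2, offset=7
L1[1] = 1
L2[1][2] = 12
paddr = 12 * 16 + 7 = 199

Answer: 199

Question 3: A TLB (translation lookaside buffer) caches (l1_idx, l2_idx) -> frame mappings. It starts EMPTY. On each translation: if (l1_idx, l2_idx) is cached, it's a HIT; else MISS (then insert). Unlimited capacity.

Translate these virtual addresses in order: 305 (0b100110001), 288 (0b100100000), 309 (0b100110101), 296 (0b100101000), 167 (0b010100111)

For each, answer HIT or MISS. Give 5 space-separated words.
vaddr=305: (2,3) not in TLB -> MISS, insert
vaddr=288: (2,2) not in TLB -> MISS, insert
vaddr=309: (2,3) in TLB -> HIT
vaddr=296: (2,2) in TLB -> HIT
vaddr=167: (1,2) not in TLB -> MISS, insert

Answer: MISS MISS HIT HIT MISS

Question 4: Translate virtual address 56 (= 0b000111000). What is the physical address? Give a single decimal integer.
Answer: 1112

Derivation:
vaddr = 56 = 0b000111000
Split: l1_idx=0, l2_idx=3, offset=8
L1[0] = 3
L2[3][3] = 69
paddr = 69 * 16 + 8 = 1112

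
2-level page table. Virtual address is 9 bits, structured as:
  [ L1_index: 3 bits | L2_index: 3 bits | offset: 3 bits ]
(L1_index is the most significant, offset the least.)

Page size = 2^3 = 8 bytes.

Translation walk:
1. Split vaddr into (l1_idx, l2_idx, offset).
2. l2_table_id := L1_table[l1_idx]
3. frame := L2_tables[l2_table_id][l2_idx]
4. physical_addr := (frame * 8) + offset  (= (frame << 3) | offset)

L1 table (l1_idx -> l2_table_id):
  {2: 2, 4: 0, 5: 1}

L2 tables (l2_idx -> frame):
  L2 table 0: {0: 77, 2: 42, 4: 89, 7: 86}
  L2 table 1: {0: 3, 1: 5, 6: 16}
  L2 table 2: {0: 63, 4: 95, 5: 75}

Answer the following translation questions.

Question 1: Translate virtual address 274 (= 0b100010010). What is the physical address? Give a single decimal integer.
vaddr = 274 = 0b100010010
Split: l1_idx=4, l2_idx=2, offset=2
L1[4] = 0
L2[0][2] = 42
paddr = 42 * 8 + 2 = 338

Answer: 338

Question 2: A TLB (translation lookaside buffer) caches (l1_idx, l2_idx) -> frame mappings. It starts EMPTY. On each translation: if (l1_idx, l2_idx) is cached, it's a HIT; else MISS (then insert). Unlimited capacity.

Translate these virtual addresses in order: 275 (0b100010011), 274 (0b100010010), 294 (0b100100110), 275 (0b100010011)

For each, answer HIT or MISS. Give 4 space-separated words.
vaddr=275: (4,2) not in TLB -> MISS, insert
vaddr=274: (4,2) in TLB -> HIT
vaddr=294: (4,4) not in TLB -> MISS, insert
vaddr=275: (4,2) in TLB -> HIT

Answer: MISS HIT MISS HIT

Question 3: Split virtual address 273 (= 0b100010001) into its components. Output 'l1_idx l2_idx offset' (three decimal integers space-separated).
Answer: 4 2 1

Derivation:
vaddr = 273 = 0b100010001
  top 3 bits -> l1_idx = 4
  next 3 bits -> l2_idx = 2
  bottom 3 bits -> offset = 1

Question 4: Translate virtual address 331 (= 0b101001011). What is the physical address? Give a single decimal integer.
vaddr = 331 = 0b101001011
Split: l1_idx=5, l2_idx=1, offset=3
L1[5] = 1
L2[1][1] = 5
paddr = 5 * 8 + 3 = 43

Answer: 43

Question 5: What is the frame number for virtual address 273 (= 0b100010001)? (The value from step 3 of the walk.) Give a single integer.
Answer: 42

Derivation:
vaddr = 273: l1_idx=4, l2_idx=2
L1[4] = 0; L2[0][2] = 42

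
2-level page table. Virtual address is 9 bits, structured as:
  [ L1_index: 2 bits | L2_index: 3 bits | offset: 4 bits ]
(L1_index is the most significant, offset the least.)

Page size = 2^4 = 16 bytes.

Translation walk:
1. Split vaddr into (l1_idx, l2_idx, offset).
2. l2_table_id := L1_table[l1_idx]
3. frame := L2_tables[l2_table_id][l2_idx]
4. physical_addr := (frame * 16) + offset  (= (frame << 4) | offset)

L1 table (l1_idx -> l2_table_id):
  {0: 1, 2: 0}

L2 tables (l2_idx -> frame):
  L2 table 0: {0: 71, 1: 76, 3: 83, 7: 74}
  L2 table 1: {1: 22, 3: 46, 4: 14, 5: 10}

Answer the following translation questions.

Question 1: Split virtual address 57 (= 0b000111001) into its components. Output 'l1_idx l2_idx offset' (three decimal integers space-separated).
Answer: 0 3 9

Derivation:
vaddr = 57 = 0b000111001
  top 2 bits -> l1_idx = 0
  next 3 bits -> l2_idx = 3
  bottom 4 bits -> offset = 9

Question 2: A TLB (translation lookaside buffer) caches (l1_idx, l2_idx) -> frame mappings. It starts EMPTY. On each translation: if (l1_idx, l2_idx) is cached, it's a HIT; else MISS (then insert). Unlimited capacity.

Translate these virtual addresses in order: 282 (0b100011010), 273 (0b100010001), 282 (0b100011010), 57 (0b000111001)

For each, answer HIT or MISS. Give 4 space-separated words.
Answer: MISS HIT HIT MISS

Derivation:
vaddr=282: (2,1) not in TLB -> MISS, insert
vaddr=273: (2,1) in TLB -> HIT
vaddr=282: (2,1) in TLB -> HIT
vaddr=57: (0,3) not in TLB -> MISS, insert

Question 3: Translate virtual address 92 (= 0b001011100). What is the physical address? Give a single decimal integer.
vaddr = 92 = 0b001011100
Split: l1_idx=0, l2_idx=5, offset=12
L1[0] = 1
L2[1][5] = 10
paddr = 10 * 16 + 12 = 172

Answer: 172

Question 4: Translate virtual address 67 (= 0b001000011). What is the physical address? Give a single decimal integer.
Answer: 227

Derivation:
vaddr = 67 = 0b001000011
Split: l1_idx=0, l2_idx=4, offset=3
L1[0] = 1
L2[1][4] = 14
paddr = 14 * 16 + 3 = 227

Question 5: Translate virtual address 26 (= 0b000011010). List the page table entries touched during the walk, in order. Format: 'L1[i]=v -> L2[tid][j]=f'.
Answer: L1[0]=1 -> L2[1][1]=22

Derivation:
vaddr = 26 = 0b000011010
Split: l1_idx=0, l2_idx=1, offset=10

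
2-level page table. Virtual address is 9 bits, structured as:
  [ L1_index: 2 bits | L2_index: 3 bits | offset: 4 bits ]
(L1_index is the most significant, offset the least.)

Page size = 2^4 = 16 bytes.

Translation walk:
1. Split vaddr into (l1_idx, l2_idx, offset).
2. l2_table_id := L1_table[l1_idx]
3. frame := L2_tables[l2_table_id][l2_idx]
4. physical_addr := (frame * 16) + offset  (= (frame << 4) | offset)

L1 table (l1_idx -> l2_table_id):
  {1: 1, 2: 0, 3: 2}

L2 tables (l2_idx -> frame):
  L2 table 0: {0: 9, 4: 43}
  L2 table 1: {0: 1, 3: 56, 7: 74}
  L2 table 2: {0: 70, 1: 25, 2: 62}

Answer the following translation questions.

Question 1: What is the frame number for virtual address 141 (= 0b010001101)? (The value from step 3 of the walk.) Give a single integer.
Answer: 1

Derivation:
vaddr = 141: l1_idx=1, l2_idx=0
L1[1] = 1; L2[1][0] = 1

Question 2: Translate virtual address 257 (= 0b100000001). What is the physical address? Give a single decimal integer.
Answer: 145

Derivation:
vaddr = 257 = 0b100000001
Split: l1_idx=2, l2_idx=0, offset=1
L1[2] = 0
L2[0][0] = 9
paddr = 9 * 16 + 1 = 145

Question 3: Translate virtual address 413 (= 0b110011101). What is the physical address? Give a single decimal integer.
Answer: 413

Derivation:
vaddr = 413 = 0b110011101
Split: l1_idx=3, l2_idx=1, offset=13
L1[3] = 2
L2[2][1] = 25
paddr = 25 * 16 + 13 = 413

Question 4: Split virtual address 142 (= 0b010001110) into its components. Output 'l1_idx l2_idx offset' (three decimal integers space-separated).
vaddr = 142 = 0b010001110
  top 2 bits -> l1_idx = 1
  next 3 bits -> l2_idx = 0
  bottom 4 bits -> offset = 14

Answer: 1 0 14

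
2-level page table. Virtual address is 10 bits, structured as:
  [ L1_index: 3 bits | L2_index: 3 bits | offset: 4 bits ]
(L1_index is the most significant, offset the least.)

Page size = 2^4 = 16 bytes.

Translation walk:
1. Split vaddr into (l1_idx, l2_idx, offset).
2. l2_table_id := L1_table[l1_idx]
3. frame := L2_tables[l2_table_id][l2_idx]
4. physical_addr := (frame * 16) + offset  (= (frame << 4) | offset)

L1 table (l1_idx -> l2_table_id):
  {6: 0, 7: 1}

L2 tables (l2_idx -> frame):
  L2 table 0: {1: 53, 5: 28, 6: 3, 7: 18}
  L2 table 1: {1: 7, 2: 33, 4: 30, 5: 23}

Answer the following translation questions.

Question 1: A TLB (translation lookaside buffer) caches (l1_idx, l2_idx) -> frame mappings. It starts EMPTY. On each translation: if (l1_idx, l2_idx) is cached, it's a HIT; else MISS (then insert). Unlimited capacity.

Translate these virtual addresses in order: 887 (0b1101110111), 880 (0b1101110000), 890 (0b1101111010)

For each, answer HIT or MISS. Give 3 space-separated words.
Answer: MISS HIT HIT

Derivation:
vaddr=887: (6,7) not in TLB -> MISS, insert
vaddr=880: (6,7) in TLB -> HIT
vaddr=890: (6,7) in TLB -> HIT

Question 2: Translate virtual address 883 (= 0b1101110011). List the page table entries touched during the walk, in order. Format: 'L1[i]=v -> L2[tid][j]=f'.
Answer: L1[6]=0 -> L2[0][7]=18

Derivation:
vaddr = 883 = 0b1101110011
Split: l1_idx=6, l2_idx=7, offset=3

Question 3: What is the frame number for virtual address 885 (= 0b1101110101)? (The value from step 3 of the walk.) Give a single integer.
vaddr = 885: l1_idx=6, l2_idx=7
L1[6] = 0; L2[0][7] = 18

Answer: 18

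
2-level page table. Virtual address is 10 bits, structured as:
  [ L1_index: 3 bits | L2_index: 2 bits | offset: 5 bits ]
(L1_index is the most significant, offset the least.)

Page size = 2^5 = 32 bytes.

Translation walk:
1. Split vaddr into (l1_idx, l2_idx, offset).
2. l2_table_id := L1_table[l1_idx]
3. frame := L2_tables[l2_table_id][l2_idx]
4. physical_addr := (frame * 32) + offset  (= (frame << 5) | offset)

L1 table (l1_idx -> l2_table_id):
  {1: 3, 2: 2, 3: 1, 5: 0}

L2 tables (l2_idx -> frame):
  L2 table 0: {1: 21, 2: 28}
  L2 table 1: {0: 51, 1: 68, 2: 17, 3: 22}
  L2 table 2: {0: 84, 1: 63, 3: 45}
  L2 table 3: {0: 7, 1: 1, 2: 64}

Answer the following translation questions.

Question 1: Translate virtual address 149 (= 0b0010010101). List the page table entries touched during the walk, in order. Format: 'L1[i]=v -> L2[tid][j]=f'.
vaddr = 149 = 0b0010010101
Split: l1_idx=1, l2_idx=0, offset=21

Answer: L1[1]=3 -> L2[3][0]=7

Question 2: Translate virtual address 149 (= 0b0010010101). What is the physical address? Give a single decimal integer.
Answer: 245

Derivation:
vaddr = 149 = 0b0010010101
Split: l1_idx=1, l2_idx=0, offset=21
L1[1] = 3
L2[3][0] = 7
paddr = 7 * 32 + 21 = 245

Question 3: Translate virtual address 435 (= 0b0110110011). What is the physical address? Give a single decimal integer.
Answer: 2195

Derivation:
vaddr = 435 = 0b0110110011
Split: l1_idx=3, l2_idx=1, offset=19
L1[3] = 1
L2[1][1] = 68
paddr = 68 * 32 + 19 = 2195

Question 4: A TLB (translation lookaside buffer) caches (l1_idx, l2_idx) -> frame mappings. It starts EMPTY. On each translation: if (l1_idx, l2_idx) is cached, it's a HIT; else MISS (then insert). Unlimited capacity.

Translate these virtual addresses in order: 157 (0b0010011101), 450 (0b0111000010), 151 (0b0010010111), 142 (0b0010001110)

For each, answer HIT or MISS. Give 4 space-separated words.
vaddr=157: (1,0) not in TLB -> MISS, insert
vaddr=450: (3,2) not in TLB -> MISS, insert
vaddr=151: (1,0) in TLB -> HIT
vaddr=142: (1,0) in TLB -> HIT

Answer: MISS MISS HIT HIT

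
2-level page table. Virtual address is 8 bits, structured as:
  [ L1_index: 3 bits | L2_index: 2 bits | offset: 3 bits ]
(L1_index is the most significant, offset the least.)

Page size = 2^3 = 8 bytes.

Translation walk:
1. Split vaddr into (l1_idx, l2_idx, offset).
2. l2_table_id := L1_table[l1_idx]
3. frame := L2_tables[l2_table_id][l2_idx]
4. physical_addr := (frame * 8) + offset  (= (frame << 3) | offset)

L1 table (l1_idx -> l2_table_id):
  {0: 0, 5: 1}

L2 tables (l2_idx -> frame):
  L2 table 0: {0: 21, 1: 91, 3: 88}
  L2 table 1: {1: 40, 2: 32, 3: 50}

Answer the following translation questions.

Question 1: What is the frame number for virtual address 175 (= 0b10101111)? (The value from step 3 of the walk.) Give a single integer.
Answer: 40

Derivation:
vaddr = 175: l1_idx=5, l2_idx=1
L1[5] = 1; L2[1][1] = 40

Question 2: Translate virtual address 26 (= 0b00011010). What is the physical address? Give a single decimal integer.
vaddr = 26 = 0b00011010
Split: l1_idx=0, l2_idx=3, offset=2
L1[0] = 0
L2[0][3] = 88
paddr = 88 * 8 + 2 = 706

Answer: 706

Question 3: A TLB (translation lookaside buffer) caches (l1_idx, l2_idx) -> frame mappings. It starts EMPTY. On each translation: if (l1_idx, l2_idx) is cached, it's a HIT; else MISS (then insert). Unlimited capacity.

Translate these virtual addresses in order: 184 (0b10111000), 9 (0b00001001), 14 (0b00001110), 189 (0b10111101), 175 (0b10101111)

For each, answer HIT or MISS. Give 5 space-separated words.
Answer: MISS MISS HIT HIT MISS

Derivation:
vaddr=184: (5,3) not in TLB -> MISS, insert
vaddr=9: (0,1) not in TLB -> MISS, insert
vaddr=14: (0,1) in TLB -> HIT
vaddr=189: (5,3) in TLB -> HIT
vaddr=175: (5,1) not in TLB -> MISS, insert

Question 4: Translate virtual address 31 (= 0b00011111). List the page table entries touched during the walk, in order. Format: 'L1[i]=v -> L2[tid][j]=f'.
vaddr = 31 = 0b00011111
Split: l1_idx=0, l2_idx=3, offset=7

Answer: L1[0]=0 -> L2[0][3]=88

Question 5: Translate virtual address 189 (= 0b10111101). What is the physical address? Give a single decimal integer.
Answer: 405

Derivation:
vaddr = 189 = 0b10111101
Split: l1_idx=5, l2_idx=3, offset=5
L1[5] = 1
L2[1][3] = 50
paddr = 50 * 8 + 5 = 405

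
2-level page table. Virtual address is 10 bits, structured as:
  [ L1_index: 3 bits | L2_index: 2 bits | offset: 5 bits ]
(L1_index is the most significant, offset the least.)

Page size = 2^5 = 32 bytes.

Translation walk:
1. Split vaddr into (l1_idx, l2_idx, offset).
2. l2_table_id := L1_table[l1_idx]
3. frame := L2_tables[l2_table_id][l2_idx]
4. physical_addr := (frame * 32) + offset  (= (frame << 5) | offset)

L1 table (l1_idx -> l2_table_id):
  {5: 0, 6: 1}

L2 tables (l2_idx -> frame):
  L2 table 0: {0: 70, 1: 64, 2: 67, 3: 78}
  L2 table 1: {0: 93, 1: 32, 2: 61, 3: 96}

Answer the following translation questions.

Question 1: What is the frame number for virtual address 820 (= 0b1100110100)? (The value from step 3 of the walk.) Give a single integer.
Answer: 32

Derivation:
vaddr = 820: l1_idx=6, l2_idx=1
L1[6] = 1; L2[1][1] = 32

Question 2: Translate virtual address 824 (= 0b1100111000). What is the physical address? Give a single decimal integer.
Answer: 1048

Derivation:
vaddr = 824 = 0b1100111000
Split: l1_idx=6, l2_idx=1, offset=24
L1[6] = 1
L2[1][1] = 32
paddr = 32 * 32 + 24 = 1048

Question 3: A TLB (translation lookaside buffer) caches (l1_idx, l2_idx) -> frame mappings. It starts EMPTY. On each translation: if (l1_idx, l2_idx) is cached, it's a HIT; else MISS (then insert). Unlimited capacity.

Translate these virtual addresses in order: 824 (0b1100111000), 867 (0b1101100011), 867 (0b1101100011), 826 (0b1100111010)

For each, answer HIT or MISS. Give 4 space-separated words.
Answer: MISS MISS HIT HIT

Derivation:
vaddr=824: (6,1) not in TLB -> MISS, insert
vaddr=867: (6,3) not in TLB -> MISS, insert
vaddr=867: (6,3) in TLB -> HIT
vaddr=826: (6,1) in TLB -> HIT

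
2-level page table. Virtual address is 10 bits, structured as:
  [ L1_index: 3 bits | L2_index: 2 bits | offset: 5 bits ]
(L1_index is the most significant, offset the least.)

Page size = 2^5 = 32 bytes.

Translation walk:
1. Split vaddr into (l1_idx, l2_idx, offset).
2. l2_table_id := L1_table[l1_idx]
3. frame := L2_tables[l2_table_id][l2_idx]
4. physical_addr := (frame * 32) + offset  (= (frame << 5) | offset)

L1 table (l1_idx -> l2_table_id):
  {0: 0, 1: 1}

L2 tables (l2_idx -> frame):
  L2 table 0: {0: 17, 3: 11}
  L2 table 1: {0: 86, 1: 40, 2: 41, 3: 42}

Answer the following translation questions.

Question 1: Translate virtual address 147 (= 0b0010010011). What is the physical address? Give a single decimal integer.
Answer: 2771

Derivation:
vaddr = 147 = 0b0010010011
Split: l1_idx=1, l2_idx=0, offset=19
L1[1] = 1
L2[1][0] = 86
paddr = 86 * 32 + 19 = 2771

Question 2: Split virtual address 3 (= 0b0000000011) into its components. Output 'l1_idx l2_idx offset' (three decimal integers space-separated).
vaddr = 3 = 0b0000000011
  top 3 bits -> l1_idx = 0
  next 2 bits -> l2_idx = 0
  bottom 5 bits -> offset = 3

Answer: 0 0 3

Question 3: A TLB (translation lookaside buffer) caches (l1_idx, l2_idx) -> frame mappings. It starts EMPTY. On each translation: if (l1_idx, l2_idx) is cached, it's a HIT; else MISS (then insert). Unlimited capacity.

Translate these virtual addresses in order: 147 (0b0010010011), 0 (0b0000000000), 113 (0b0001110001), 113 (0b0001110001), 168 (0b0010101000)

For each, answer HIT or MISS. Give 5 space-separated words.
Answer: MISS MISS MISS HIT MISS

Derivation:
vaddr=147: (1,0) not in TLB -> MISS, insert
vaddr=0: (0,0) not in TLB -> MISS, insert
vaddr=113: (0,3) not in TLB -> MISS, insert
vaddr=113: (0,3) in TLB -> HIT
vaddr=168: (1,1) not in TLB -> MISS, insert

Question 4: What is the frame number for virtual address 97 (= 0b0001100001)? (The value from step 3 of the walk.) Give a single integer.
vaddr = 97: l1_idx=0, l2_idx=3
L1[0] = 0; L2[0][3] = 11

Answer: 11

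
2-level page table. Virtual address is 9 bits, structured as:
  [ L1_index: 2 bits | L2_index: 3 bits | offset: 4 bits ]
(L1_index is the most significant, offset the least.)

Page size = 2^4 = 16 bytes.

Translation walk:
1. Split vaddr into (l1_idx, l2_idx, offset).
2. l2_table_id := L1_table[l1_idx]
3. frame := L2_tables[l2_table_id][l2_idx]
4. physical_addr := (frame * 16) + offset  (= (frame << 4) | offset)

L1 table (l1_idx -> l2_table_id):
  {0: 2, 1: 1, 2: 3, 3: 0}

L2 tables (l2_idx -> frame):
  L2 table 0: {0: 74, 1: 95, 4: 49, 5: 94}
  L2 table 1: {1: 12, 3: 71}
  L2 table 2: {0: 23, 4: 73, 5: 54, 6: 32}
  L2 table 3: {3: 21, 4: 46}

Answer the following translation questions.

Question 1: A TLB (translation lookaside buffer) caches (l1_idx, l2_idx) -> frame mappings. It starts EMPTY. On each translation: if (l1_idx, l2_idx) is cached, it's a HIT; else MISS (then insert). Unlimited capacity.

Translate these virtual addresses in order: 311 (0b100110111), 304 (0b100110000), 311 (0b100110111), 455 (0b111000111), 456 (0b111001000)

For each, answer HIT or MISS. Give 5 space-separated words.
vaddr=311: (2,3) not in TLB -> MISS, insert
vaddr=304: (2,3) in TLB -> HIT
vaddr=311: (2,3) in TLB -> HIT
vaddr=455: (3,4) not in TLB -> MISS, insert
vaddr=456: (3,4) in TLB -> HIT

Answer: MISS HIT HIT MISS HIT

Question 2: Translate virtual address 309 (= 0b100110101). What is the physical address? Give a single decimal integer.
vaddr = 309 = 0b100110101
Split: l1_idx=2, l2_idx=3, offset=5
L1[2] = 3
L2[3][3] = 21
paddr = 21 * 16 + 5 = 341

Answer: 341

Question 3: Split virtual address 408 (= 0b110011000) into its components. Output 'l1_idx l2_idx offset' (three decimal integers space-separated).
vaddr = 408 = 0b110011000
  top 2 bits -> l1_idx = 3
  next 3 bits -> l2_idx = 1
  bottom 4 bits -> offset = 8

Answer: 3 1 8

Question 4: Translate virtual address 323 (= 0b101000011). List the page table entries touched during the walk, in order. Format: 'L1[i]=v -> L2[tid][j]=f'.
vaddr = 323 = 0b101000011
Split: l1_idx=2, l2_idx=4, offset=3

Answer: L1[2]=3 -> L2[3][4]=46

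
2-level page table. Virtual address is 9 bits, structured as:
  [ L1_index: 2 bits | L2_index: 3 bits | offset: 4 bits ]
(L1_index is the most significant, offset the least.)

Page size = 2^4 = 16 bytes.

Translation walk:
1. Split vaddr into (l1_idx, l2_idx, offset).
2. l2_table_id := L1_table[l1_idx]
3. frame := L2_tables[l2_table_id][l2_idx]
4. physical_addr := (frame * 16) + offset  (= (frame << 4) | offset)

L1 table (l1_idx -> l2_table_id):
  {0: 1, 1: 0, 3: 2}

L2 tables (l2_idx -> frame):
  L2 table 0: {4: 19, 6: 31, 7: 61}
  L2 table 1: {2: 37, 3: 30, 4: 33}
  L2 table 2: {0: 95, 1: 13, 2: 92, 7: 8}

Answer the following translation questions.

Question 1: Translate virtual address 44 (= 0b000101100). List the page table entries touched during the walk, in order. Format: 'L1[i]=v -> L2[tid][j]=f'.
Answer: L1[0]=1 -> L2[1][2]=37

Derivation:
vaddr = 44 = 0b000101100
Split: l1_idx=0, l2_idx=2, offset=12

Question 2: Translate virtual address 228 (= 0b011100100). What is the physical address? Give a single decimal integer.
vaddr = 228 = 0b011100100
Split: l1_idx=1, l2_idx=6, offset=4
L1[1] = 0
L2[0][6] = 31
paddr = 31 * 16 + 4 = 500

Answer: 500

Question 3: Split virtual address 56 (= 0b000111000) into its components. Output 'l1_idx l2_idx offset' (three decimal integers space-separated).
vaddr = 56 = 0b000111000
  top 2 bits -> l1_idx = 0
  next 3 bits -> l2_idx = 3
  bottom 4 bits -> offset = 8

Answer: 0 3 8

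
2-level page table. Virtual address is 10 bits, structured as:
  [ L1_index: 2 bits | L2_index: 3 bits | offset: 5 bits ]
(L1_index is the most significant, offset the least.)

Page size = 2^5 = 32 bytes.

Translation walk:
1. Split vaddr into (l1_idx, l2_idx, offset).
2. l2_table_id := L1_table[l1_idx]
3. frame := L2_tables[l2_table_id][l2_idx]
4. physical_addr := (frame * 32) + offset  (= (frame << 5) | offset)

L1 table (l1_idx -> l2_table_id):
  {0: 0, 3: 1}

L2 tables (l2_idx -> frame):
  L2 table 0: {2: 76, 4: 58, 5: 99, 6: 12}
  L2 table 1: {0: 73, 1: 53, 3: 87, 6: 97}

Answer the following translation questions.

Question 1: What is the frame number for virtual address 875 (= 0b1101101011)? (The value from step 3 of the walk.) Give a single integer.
vaddr = 875: l1_idx=3, l2_idx=3
L1[3] = 1; L2[1][3] = 87

Answer: 87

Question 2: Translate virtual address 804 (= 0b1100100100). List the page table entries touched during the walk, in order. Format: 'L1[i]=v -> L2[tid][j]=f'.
Answer: L1[3]=1 -> L2[1][1]=53

Derivation:
vaddr = 804 = 0b1100100100
Split: l1_idx=3, l2_idx=1, offset=4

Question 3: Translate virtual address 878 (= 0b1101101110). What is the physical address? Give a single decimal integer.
vaddr = 878 = 0b1101101110
Split: l1_idx=3, l2_idx=3, offset=14
L1[3] = 1
L2[1][3] = 87
paddr = 87 * 32 + 14 = 2798

Answer: 2798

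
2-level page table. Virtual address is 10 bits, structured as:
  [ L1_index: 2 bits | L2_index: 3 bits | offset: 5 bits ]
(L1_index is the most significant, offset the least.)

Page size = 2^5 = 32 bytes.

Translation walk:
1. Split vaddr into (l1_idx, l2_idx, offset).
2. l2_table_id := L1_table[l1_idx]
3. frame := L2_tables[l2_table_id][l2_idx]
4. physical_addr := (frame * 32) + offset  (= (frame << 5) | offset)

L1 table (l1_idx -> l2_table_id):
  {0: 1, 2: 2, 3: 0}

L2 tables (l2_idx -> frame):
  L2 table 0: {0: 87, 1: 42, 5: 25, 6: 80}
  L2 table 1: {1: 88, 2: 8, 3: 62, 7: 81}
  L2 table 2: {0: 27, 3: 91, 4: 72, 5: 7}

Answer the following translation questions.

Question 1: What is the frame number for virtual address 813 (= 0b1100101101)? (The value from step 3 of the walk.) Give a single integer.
vaddr = 813: l1_idx=3, l2_idx=1
L1[3] = 0; L2[0][1] = 42

Answer: 42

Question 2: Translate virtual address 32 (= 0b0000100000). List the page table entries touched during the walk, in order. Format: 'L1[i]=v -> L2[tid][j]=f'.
Answer: L1[0]=1 -> L2[1][1]=88

Derivation:
vaddr = 32 = 0b0000100000
Split: l1_idx=0, l2_idx=1, offset=0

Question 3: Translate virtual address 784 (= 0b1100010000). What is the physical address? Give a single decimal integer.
vaddr = 784 = 0b1100010000
Split: l1_idx=3, l2_idx=0, offset=16
L1[3] = 0
L2[0][0] = 87
paddr = 87 * 32 + 16 = 2800

Answer: 2800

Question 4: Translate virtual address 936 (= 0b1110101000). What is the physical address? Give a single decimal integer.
vaddr = 936 = 0b1110101000
Split: l1_idx=3, l2_idx=5, offset=8
L1[3] = 0
L2[0][5] = 25
paddr = 25 * 32 + 8 = 808

Answer: 808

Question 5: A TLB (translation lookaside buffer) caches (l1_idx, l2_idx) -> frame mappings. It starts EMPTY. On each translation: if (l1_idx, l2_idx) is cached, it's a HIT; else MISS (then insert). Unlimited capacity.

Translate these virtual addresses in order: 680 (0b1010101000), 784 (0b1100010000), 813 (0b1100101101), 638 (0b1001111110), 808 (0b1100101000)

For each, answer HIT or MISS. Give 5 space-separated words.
vaddr=680: (2,5) not in TLB -> MISS, insert
vaddr=784: (3,0) not in TLB -> MISS, insert
vaddr=813: (3,1) not in TLB -> MISS, insert
vaddr=638: (2,3) not in TLB -> MISS, insert
vaddr=808: (3,1) in TLB -> HIT

Answer: MISS MISS MISS MISS HIT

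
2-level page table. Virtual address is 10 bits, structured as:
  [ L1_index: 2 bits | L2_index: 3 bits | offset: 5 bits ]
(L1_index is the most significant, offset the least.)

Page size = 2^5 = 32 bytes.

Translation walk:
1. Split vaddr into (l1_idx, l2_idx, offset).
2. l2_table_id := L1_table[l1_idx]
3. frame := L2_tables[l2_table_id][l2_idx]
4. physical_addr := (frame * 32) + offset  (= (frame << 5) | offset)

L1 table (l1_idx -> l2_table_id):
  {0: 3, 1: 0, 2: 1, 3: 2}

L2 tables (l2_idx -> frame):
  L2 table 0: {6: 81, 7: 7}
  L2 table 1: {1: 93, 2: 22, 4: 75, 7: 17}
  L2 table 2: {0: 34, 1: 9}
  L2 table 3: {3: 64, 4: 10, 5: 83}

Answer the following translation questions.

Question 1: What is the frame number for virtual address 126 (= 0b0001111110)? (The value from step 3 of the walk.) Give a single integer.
Answer: 64

Derivation:
vaddr = 126: l1_idx=0, l2_idx=3
L1[0] = 3; L2[3][3] = 64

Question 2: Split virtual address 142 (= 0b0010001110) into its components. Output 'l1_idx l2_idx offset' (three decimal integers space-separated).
Answer: 0 4 14

Derivation:
vaddr = 142 = 0b0010001110
  top 2 bits -> l1_idx = 0
  next 3 bits -> l2_idx = 4
  bottom 5 bits -> offset = 14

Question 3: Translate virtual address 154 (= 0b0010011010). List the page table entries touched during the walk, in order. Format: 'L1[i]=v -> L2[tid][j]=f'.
Answer: L1[0]=3 -> L2[3][4]=10

Derivation:
vaddr = 154 = 0b0010011010
Split: l1_idx=0, l2_idx=4, offset=26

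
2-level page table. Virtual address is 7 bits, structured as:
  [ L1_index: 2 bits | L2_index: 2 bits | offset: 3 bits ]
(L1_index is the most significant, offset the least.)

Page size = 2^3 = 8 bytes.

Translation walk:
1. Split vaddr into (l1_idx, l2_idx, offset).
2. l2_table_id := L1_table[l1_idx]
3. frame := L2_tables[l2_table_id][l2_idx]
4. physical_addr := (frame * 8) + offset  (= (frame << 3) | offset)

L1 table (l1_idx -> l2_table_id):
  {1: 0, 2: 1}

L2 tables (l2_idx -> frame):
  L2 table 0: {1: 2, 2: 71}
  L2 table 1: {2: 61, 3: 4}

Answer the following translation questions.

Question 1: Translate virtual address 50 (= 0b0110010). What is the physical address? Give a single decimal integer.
Answer: 570

Derivation:
vaddr = 50 = 0b0110010
Split: l1_idx=1, l2_idx=2, offset=2
L1[1] = 0
L2[0][2] = 71
paddr = 71 * 8 + 2 = 570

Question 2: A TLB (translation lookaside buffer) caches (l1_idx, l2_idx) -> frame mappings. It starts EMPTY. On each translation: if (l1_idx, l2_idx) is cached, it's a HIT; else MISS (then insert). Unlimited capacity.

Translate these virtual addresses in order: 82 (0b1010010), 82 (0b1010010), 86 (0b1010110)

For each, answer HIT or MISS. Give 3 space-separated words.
Answer: MISS HIT HIT

Derivation:
vaddr=82: (2,2) not in TLB -> MISS, insert
vaddr=82: (2,2) in TLB -> HIT
vaddr=86: (2,2) in TLB -> HIT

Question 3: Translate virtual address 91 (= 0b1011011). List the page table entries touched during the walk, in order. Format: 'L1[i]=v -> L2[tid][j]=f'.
Answer: L1[2]=1 -> L2[1][3]=4

Derivation:
vaddr = 91 = 0b1011011
Split: l1_idx=2, l2_idx=3, offset=3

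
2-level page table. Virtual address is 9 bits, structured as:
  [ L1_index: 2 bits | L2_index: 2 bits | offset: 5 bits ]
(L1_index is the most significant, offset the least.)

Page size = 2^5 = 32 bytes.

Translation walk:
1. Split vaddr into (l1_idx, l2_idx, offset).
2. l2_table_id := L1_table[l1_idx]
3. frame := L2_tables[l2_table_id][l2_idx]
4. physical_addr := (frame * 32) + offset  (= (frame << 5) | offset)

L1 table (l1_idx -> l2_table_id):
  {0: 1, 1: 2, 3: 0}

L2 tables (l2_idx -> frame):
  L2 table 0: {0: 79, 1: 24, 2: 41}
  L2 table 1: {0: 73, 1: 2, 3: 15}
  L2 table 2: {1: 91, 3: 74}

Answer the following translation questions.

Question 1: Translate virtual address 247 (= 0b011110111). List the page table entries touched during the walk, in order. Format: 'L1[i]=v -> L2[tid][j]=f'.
vaddr = 247 = 0b011110111
Split: l1_idx=1, l2_idx=3, offset=23

Answer: L1[1]=2 -> L2[2][3]=74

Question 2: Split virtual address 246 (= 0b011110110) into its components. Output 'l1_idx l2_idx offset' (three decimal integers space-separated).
vaddr = 246 = 0b011110110
  top 2 bits -> l1_idx = 1
  next 2 bits -> l2_idx = 3
  bottom 5 bits -> offset = 22

Answer: 1 3 22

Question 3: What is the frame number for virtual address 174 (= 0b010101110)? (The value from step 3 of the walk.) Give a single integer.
Answer: 91

Derivation:
vaddr = 174: l1_idx=1, l2_idx=1
L1[1] = 2; L2[2][1] = 91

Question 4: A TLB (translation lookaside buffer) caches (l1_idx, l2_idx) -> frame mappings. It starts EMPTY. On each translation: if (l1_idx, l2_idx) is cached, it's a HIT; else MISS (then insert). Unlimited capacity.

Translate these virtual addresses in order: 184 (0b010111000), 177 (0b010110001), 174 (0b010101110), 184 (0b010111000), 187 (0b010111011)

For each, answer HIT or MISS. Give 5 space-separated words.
vaddr=184: (1,1) not in TLB -> MISS, insert
vaddr=177: (1,1) in TLB -> HIT
vaddr=174: (1,1) in TLB -> HIT
vaddr=184: (1,1) in TLB -> HIT
vaddr=187: (1,1) in TLB -> HIT

Answer: MISS HIT HIT HIT HIT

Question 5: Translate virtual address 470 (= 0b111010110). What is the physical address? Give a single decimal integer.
Answer: 1334

Derivation:
vaddr = 470 = 0b111010110
Split: l1_idx=3, l2_idx=2, offset=22
L1[3] = 0
L2[0][2] = 41
paddr = 41 * 32 + 22 = 1334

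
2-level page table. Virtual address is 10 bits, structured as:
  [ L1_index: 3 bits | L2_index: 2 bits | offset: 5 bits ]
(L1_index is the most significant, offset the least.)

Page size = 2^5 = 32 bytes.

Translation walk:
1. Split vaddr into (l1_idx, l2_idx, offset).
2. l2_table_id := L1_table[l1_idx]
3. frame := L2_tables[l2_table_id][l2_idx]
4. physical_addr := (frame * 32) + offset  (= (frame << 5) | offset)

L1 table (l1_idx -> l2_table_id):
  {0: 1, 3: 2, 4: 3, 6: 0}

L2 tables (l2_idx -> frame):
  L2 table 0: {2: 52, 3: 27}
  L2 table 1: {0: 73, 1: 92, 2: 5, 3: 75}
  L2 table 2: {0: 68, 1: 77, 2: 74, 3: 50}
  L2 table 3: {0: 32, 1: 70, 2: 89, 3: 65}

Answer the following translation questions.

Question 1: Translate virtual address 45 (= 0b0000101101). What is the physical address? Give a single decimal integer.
Answer: 2957

Derivation:
vaddr = 45 = 0b0000101101
Split: l1_idx=0, l2_idx=1, offset=13
L1[0] = 1
L2[1][1] = 92
paddr = 92 * 32 + 13 = 2957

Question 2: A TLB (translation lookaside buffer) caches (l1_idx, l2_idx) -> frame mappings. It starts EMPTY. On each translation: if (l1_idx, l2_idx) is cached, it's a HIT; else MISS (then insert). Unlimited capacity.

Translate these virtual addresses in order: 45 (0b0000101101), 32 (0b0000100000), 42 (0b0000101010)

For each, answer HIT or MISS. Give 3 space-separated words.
Answer: MISS HIT HIT

Derivation:
vaddr=45: (0,1) not in TLB -> MISS, insert
vaddr=32: (0,1) in TLB -> HIT
vaddr=42: (0,1) in TLB -> HIT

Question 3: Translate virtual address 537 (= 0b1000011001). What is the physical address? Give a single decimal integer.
Answer: 1049

Derivation:
vaddr = 537 = 0b1000011001
Split: l1_idx=4, l2_idx=0, offset=25
L1[4] = 3
L2[3][0] = 32
paddr = 32 * 32 + 25 = 1049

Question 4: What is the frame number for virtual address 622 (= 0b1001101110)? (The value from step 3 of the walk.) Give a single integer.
vaddr = 622: l1_idx=4, l2_idx=3
L1[4] = 3; L2[3][3] = 65

Answer: 65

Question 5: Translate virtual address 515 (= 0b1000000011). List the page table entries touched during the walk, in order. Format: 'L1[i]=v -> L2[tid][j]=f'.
Answer: L1[4]=3 -> L2[3][0]=32

Derivation:
vaddr = 515 = 0b1000000011
Split: l1_idx=4, l2_idx=0, offset=3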